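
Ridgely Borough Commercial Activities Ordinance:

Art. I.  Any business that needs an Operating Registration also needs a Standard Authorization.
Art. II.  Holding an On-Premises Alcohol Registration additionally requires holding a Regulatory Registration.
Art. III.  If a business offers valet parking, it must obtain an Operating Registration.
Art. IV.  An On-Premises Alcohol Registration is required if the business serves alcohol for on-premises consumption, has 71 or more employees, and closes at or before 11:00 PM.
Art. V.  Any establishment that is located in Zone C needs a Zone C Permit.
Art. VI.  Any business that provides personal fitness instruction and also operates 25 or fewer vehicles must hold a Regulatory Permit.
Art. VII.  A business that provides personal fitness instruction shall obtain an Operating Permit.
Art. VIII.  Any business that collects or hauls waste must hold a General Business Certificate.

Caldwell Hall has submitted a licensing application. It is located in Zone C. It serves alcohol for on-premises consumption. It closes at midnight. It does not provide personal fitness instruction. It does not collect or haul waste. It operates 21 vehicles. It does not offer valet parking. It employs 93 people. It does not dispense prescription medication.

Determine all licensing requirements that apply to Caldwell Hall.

Art. I. Operating Registration is not required → no effect.
Art. II. On-Premises Alcohol Registration is not required → no effect.
Art. III. does not offer valet parking → Operating Registration not required.
Art. IV. serves alcohol for on-premises consumption; employees 93 ≥ 71; closes midnight, after 11:00 PM → On-Premises Alcohol Registration not required.
Art. V. is located in Zone C → Zone C Permit required.
Art. VI. does not provide personal fitness instruction; vehicles 21 ≤ 25 → Regulatory Permit not required.
Art. VII. does not provide personal fitness instruction → Operating Permit not required.
Art. VIII. does not collect or haul waste → General Business Certificate not required.

Zone C Permit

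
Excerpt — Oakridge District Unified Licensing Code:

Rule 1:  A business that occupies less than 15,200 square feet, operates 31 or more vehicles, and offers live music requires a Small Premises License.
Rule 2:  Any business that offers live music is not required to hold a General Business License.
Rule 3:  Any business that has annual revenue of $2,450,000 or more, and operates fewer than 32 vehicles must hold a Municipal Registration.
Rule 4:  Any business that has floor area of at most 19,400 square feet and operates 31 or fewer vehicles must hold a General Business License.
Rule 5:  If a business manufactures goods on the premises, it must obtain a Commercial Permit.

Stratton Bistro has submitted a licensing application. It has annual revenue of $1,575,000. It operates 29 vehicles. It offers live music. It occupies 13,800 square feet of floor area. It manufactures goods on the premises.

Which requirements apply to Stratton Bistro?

Rule 1: floor area 13,800 square feet < 15,200 square feet; vehicles 29 < 31; offers live music → Small Premises License not required.
Rule 2: offers live music → exempt from General Business License.
Rule 3: revenue $1,575,000 < $2,450,000; vehicles 29 < 32 → Municipal Registration not required.
Rule 4: floor area 13,800 square feet ≤ 19,400 square feet; vehicles 29 ≤ 31 → General Business License required.
Rule 5: manufactures goods on the premises → Commercial Permit required.

Commercial Permit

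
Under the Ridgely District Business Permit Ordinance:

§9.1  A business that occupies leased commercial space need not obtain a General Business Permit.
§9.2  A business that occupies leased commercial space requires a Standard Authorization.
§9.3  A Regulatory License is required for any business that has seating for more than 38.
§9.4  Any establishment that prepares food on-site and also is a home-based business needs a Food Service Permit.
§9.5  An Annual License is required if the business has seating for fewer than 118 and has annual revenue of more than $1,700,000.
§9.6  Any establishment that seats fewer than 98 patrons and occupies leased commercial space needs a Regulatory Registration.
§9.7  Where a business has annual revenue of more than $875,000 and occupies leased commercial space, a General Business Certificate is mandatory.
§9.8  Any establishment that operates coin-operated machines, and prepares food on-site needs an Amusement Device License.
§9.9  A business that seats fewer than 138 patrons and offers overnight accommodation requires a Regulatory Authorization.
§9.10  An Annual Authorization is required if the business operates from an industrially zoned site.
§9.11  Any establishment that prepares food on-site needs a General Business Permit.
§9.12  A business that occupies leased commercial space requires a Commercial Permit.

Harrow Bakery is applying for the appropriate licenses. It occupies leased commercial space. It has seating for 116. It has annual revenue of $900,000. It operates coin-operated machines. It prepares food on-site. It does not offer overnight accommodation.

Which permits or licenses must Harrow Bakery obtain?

§9.1 occupies leased commercial space → exempt from General Business Permit.
§9.2 occupies leased commercial space → Standard Authorization required.
§9.3 seating 116 > 38 → Regulatory License required.
§9.4 prepares food on-site; occupies leased commercial space (not: is a home-based business) → Food Service Permit not required.
§9.5 seating 116 < 118; revenue $900,000 ≤ $1,700,000 → Annual License not required.
§9.6 seating 116 ≥ 98; occupies leased commercial space → Regulatory Registration not required.
§9.7 revenue $900,000 > $875,000; occupies leased commercial space → General Business Certificate required.
§9.8 operates coin-operated machines; prepares food on-site → Amusement Device License required.
§9.9 seating 116 < 138; does not offer overnight accommodation → Regulatory Authorization not required.
§9.10 occupies leased commercial space (not: operates from an industrially zoned site) → Annual Authorization not required.
§9.11 prepares food on-site → General Business Permit required.
§9.12 occupies leased commercial space → Commercial Permit required.

Amusement Device License, Commercial Permit, General Business Certificate, Regulatory License, Standard Authorization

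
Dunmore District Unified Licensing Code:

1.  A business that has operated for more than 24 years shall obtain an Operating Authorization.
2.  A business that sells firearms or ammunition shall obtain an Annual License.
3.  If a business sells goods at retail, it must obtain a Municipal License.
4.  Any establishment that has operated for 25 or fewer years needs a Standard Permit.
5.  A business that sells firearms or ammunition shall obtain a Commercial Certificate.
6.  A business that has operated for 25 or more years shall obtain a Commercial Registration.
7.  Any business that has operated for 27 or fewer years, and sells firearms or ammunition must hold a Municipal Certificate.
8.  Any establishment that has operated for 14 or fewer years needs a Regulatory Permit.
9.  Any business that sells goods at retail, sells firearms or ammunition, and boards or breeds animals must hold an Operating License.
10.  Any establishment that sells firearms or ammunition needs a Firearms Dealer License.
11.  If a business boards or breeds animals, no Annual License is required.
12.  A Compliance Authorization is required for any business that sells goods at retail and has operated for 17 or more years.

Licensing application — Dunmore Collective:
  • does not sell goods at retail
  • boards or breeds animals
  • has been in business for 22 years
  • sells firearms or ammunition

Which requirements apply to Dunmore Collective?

Commercial Certificate, Firearms Dealer License, Municipal Certificate, Standard Permit

1. years in business 22 ≤ 24 → Operating Authorization not required.
2. sells firearms or ammunition → Annual License required.
3. does not sell goods at retail → Municipal License not required.
4. years in business 22 ≤ 25 → Standard Permit required.
5. sells firearms or ammunition → Commercial Certificate required.
6. years in business 22 < 25 → Commercial Registration not required.
7. years in business 22 ≤ 27; sells firearms or ammunition → Municipal Certificate required.
8. years in business 22 > 14 → Regulatory Permit not required.
9. does not sell goods at retail; sells firearms or ammunition; boards or breeds animals → Operating License not required.
10. sells firearms or ammunition → Firearms Dealer License required.
11. boards or breeds animals → exempt from Annual License.
12. does not sell goods at retail; years in business 22 ≥ 17 → Compliance Authorization not required.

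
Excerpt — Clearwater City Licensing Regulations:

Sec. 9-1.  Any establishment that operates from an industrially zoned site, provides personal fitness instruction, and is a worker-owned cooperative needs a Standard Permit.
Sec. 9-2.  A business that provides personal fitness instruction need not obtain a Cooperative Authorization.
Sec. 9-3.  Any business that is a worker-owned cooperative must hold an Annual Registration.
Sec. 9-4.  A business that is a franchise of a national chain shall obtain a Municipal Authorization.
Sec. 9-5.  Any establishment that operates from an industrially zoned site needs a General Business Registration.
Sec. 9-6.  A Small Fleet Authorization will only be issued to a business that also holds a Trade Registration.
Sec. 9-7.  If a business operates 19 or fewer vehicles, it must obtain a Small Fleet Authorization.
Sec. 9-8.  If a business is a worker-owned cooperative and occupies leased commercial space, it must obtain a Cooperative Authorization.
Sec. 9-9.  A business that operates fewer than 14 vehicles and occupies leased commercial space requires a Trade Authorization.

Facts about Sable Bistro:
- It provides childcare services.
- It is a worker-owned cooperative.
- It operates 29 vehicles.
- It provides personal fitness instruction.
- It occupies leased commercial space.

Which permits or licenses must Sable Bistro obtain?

Sec. 9-1. occupies leased commercial space (not: operates from an industrially zoned site); provides personal fitness instruction; is a worker-owned cooperative → Standard Permit not required.
Sec. 9-2. provides personal fitness instruction → exempt from Cooperative Authorization.
Sec. 9-3. is a worker-owned cooperative → Annual Registration required.
Sec. 9-4. is a worker-owned cooperative (not: is a franchise of a national chain) → Municipal Authorization not required.
Sec. 9-5. occupies leased commercial space (not: operates from an industrially zoned site) → General Business Registration not required.
Sec. 9-6. Small Fleet Authorization is not required → no effect.
Sec. 9-7. vehicles 29 > 19 → Small Fleet Authorization not required.
Sec. 9-8. is a worker-owned cooperative; occupies leased commercial space → Cooperative Authorization required.
Sec. 9-9. vehicles 29 ≥ 14; occupies leased commercial space → Trade Authorization not required.

Annual Registration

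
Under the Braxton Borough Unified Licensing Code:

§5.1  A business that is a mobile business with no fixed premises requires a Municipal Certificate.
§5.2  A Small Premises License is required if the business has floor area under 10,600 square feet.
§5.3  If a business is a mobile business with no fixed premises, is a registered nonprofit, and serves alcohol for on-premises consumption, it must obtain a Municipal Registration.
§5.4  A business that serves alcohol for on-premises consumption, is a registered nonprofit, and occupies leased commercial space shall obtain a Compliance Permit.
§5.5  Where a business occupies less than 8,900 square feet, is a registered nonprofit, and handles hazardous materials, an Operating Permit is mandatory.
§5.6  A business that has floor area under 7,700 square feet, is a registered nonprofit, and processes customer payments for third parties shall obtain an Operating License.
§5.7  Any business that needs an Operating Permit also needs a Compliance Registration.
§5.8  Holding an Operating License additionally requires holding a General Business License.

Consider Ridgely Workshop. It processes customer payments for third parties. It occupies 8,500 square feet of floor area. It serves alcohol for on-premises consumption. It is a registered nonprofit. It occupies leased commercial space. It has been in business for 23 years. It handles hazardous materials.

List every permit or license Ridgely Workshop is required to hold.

§5.1 occupies leased commercial space (not: is a mobile business with no fixed premises) → Municipal Certificate not required.
§5.2 floor area 8,500 square feet < 10,600 square feet → Small Premises License required.
§5.3 occupies leased commercial space (not: is a mobile business with no fixed premises); is a registered nonprofit; serves alcohol for on-premises consumption → Municipal Registration not required.
§5.4 serves alcohol for on-premises consumption; is a registered nonprofit; occupies leased commercial space → Compliance Permit required.
§5.5 floor area 8,500 square feet < 8,900 square feet; is a registered nonprofit; handles hazardous materials → Operating Permit required.
§5.6 floor area 8,500 square feet ≥ 7,700 square feet; is a registered nonprofit; processes customer payments for third parties → Operating License not required.
§5.7 Operating Permit is required → Compliance Registration also required.
§5.8 Operating License is not required → no effect.

Compliance Permit, Compliance Registration, Operating Permit, Small Premises License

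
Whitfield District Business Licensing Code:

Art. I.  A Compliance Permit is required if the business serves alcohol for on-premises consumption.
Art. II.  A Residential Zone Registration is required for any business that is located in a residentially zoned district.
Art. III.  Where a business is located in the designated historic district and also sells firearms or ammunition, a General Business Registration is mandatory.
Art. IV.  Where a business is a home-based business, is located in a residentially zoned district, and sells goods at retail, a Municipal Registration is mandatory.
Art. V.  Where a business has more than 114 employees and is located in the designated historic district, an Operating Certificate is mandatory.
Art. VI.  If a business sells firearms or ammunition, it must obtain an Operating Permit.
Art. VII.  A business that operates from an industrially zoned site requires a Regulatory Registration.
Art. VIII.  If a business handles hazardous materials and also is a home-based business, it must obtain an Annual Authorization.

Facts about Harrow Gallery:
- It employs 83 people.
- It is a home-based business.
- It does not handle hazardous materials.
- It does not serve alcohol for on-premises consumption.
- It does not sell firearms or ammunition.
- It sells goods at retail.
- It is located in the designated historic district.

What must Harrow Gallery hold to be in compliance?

Art. I. does not serve alcohol for on-premises consumption → Compliance Permit not required.
Art. II. is located in the designated historic district (not: is located in a residentially zoned district) → Residential Zone Registration not required.
Art. III. is located in the designated historic district; does not sell firearms or ammunition → General Business Registration not required.
Art. IV. is a home-based business; is located in the designated historic district (not: is located in a residentially zoned district); sells goods at retail → Municipal Registration not required.
Art. V. employees 83 ≤ 114; is located in the designated historic district → Operating Certificate not required.
Art. VI. does not sell firearms or ammunition → Operating Permit not required.
Art. VII. is a home-based business (not: operates from an industrially zoned site) → Regulatory Registration not required.
Art. VIII. does not handle hazardous materials; is a home-based business → Annual Authorization not required.

None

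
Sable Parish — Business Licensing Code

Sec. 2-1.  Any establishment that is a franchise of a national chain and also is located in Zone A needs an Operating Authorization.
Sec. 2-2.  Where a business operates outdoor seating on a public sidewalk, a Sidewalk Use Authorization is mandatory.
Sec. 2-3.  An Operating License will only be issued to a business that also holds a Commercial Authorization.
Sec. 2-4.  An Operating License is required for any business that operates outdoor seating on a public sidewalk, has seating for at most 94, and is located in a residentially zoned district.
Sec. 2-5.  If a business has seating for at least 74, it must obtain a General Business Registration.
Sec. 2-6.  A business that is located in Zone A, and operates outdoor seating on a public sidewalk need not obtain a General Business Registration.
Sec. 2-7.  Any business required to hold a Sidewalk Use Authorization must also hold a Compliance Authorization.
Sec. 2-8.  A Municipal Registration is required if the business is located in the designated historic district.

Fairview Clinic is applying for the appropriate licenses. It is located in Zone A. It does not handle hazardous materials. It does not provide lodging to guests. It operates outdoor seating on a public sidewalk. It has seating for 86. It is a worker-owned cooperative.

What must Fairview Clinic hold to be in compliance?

Compliance Authorization, Sidewalk Use Authorization

Sec. 2-1. is a worker-owned cooperative (not: is a franchise of a national chain); is located in Zone A → Operating Authorization not required.
Sec. 2-2. operates outdoor seating on a public sidewalk → Sidewalk Use Authorization required.
Sec. 2-3. Operating License is not required → no effect.
Sec. 2-4. operates outdoor seating on a public sidewalk; seating 86 ≤ 94; is located in Zone A (not: is located in a residentially zoned district) → Operating License not required.
Sec. 2-5. seating 86 ≥ 74 → General Business Registration required.
Sec. 2-6. is located in Zone A; operates outdoor seating on a public sidewalk → exempt from General Business Registration.
Sec. 2-7. Sidewalk Use Authorization is required → Compliance Authorization also required.
Sec. 2-8. is located in Zone A (not: is located in the designated historic district) → Municipal Registration not required.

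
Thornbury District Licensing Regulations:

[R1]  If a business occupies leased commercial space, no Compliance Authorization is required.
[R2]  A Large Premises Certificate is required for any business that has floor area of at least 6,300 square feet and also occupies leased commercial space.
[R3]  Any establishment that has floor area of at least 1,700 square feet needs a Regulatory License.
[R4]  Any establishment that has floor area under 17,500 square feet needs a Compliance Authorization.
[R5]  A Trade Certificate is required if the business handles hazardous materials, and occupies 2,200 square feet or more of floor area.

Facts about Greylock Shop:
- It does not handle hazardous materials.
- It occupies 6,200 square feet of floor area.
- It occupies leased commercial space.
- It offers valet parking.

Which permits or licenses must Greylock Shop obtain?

[R1] occupies leased commercial space → exempt from Compliance Authorization.
[R2] floor area 6,200 square feet < 6,300 square feet; occupies leased commercial space → Large Premises Certificate not required.
[R3] floor area 6,200 square feet ≥ 1,700 square feet → Regulatory License required.
[R4] floor area 6,200 square feet < 17,500 square feet → Compliance Authorization required.
[R5] does not handle hazardous materials; floor area 6,200 square feet ≥ 2,200 square feet → Trade Certificate not required.

Regulatory License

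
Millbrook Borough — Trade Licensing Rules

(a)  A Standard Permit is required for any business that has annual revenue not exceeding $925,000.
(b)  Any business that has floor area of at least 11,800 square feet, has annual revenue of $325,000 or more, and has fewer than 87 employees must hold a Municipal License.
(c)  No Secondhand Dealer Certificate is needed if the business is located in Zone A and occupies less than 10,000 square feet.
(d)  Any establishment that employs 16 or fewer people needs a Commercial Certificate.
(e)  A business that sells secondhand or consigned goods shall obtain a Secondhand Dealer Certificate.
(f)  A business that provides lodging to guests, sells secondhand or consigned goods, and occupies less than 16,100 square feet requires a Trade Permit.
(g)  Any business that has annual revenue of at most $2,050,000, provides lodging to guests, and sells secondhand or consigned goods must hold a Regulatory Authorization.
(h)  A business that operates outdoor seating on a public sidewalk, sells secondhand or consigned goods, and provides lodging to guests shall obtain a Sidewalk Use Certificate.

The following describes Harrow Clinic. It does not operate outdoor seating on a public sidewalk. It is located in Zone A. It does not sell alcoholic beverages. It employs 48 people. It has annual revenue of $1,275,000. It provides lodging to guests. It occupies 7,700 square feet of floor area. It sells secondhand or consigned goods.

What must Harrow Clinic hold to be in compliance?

(a) revenue $1,275,000 > $925,000 → Standard Permit not required.
(b) floor area 7,700 square feet < 11,800 square feet; revenue $1,275,000 ≥ $325,000; employees 48 < 87 → Municipal License not required.
(c) is located in Zone A; floor area 7,700 square feet < 10,000 square feet → exempt from Secondhand Dealer Certificate.
(d) employees 48 > 16 → Commercial Certificate not required.
(e) sells secondhand or consigned goods → Secondhand Dealer Certificate required.
(f) provides lodging to guests; sells secondhand or consigned goods; floor area 7,700 square feet < 16,100 square feet → Trade Permit required.
(g) revenue $1,275,000 ≤ $2,050,000; provides lodging to guests; sells secondhand or consigned goods → Regulatory Authorization required.
(h) does not operate outdoor seating on a public sidewalk; sells secondhand or consigned goods; provides lodging to guests → Sidewalk Use Certificate not required.

Regulatory Authorization, Trade Permit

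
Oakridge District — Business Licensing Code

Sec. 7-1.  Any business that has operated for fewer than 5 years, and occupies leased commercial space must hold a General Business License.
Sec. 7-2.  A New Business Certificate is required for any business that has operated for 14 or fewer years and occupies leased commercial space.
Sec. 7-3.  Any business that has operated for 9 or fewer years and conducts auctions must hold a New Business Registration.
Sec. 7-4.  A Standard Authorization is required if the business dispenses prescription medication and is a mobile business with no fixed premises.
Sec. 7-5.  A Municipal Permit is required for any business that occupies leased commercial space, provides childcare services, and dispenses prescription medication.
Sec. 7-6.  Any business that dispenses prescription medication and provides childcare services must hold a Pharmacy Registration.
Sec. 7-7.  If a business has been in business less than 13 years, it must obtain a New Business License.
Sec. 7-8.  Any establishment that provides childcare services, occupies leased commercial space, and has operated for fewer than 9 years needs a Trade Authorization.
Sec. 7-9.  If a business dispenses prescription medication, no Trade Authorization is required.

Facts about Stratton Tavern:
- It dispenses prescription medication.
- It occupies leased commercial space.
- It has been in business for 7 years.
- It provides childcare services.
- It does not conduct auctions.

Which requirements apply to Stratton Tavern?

Municipal Permit, New Business Certificate, New Business License, Pharmacy Registration

Sec. 7-1. years in business 7 ≥ 5; occupies leased commercial space → General Business License not required.
Sec. 7-2. years in business 7 ≤ 14; occupies leased commercial space → New Business Certificate required.
Sec. 7-3. years in business 7 ≤ 9; does not conduct auctions → New Business Registration not required.
Sec. 7-4. dispenses prescription medication; occupies leased commercial space (not: is a mobile business with no fixed premises) → Standard Authorization not required.
Sec. 7-5. occupies leased commercial space; provides childcare services; dispenses prescription medication → Municipal Permit required.
Sec. 7-6. dispenses prescription medication; provides childcare services → Pharmacy Registration required.
Sec. 7-7. years in business 7 < 13 → New Business License required.
Sec. 7-8. provides childcare services; occupies leased commercial space; years in business 7 < 9 → Trade Authorization required.
Sec. 7-9. dispenses prescription medication → exempt from Trade Authorization.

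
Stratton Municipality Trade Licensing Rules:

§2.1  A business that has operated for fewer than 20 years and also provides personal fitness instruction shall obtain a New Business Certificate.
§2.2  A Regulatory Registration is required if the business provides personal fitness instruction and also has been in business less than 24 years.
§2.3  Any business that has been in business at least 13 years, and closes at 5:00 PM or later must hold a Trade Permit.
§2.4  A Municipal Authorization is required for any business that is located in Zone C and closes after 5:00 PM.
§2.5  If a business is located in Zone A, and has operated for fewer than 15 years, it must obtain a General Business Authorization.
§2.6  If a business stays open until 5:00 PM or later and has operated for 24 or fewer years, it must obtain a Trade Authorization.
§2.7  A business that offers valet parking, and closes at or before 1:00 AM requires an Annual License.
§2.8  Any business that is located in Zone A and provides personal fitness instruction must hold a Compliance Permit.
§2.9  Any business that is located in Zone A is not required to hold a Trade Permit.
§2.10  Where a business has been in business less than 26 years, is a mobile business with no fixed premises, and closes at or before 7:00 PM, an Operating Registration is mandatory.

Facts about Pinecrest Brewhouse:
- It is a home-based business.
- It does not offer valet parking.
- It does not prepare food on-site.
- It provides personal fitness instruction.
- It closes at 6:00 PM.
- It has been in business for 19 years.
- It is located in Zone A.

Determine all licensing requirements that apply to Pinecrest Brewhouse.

§2.1 years in business 19 < 20; provides personal fitness instruction → New Business Certificate required.
§2.2 provides personal fitness instruction; years in business 19 < 24 → Regulatory Registration required.
§2.3 years in business 19 ≥ 13; closes 6:00 PM, after 5:00 PM → Trade Permit required.
§2.4 is located in Zone A (not: is located in Zone C); closes 6:00 PM, after 5:00 PM → Municipal Authorization not required.
§2.5 is located in Zone A; years in business 19 ≥ 15 → General Business Authorization not required.
§2.6 closes 6:00 PM, after 5:00 PM; years in business 19 ≤ 24 → Trade Authorization required.
§2.7 does not offer valet parking; closes 6:00 PM, at/before 1:00 AM → Annual License not required.
§2.8 is located in Zone A; provides personal fitness instruction → Compliance Permit required.
§2.9 is located in Zone A → exempt from Trade Permit.
§2.10 years in business 19 < 26; is a home-based business (not: is a mobile business with no fixed premises); closes 6:00 PM, at/before 7:00 PM → Operating Registration not required.

Compliance Permit, New Business Certificate, Regulatory Registration, Trade Authorization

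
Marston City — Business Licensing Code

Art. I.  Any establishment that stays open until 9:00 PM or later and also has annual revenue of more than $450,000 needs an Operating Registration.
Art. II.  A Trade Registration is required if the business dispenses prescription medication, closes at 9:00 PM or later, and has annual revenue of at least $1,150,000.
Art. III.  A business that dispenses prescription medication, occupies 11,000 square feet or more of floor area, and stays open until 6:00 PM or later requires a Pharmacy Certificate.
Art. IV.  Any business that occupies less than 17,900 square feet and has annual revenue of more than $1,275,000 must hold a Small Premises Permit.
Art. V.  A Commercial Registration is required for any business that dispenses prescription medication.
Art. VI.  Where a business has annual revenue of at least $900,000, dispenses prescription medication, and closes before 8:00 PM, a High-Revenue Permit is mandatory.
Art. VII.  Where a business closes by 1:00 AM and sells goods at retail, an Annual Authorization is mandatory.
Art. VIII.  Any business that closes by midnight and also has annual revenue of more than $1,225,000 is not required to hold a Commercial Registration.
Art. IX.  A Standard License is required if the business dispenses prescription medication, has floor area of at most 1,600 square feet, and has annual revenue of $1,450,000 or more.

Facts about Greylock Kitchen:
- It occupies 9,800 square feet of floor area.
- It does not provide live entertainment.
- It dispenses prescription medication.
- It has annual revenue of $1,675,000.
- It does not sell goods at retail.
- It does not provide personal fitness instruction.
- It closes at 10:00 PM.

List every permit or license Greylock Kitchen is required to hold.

Operating Registration, Small Premises Permit, Trade Registration

Art. I. closes 10:00 PM, after 9:00 PM; revenue $1,675,000 > $450,000 → Operating Registration required.
Art. II. dispenses prescription medication; closes 10:00 PM, after 9:00 PM; revenue $1,675,000 ≥ $1,150,000 → Trade Registration required.
Art. III. dispenses prescription medication; floor area 9,800 square feet < 11,000 square feet; closes 10:00 PM, after 6:00 PM → Pharmacy Certificate not required.
Art. IV. floor area 9,800 square feet < 17,900 square feet; revenue $1,675,000 > $1,275,000 → Small Premises Permit required.
Art. V. dispenses prescription medication → Commercial Registration required.
Art. VI. revenue $1,675,000 ≥ $900,000; dispenses prescription medication; closes 10:00 PM, after 8:00 PM → High-Revenue Permit not required.
Art. VII. closes 10:00 PM, at/before 1:00 AM; does not sell goods at retail → Annual Authorization not required.
Art. VIII. closes 10:00 PM, at/before midnight; revenue $1,675,000 > $1,225,000 → exempt from Commercial Registration.
Art. IX. dispenses prescription medication; floor area 9,800 square feet > 1,600 square feet; revenue $1,675,000 ≥ $1,450,000 → Standard License not required.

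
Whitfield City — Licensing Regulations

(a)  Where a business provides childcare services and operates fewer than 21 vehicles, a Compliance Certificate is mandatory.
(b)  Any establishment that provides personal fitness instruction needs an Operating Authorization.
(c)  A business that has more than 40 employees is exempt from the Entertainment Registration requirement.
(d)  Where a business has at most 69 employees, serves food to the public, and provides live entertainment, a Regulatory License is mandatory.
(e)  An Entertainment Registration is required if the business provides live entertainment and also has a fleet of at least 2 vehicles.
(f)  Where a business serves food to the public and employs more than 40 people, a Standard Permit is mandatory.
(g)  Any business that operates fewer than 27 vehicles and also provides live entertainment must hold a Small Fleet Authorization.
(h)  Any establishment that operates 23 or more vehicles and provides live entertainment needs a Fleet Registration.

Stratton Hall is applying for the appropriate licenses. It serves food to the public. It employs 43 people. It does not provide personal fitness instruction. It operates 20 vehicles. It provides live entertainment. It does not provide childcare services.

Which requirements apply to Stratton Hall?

(a) does not provide childcare services; vehicles 20 < 21 → Compliance Certificate not required.
(b) does not provide personal fitness instruction → Operating Authorization not required.
(c) employees 43 > 40 → exempt from Entertainment Registration.
(d) employees 43 ≤ 69; serves food to the public; provides live entertainment → Regulatory License required.
(e) provides live entertainment; vehicles 20 ≥ 2 → Entertainment Registration required.
(f) serves food to the public; employees 43 > 40 → Standard Permit required.
(g) vehicles 20 < 27; provides live entertainment → Small Fleet Authorization required.
(h) vehicles 20 < 23; provides live entertainment → Fleet Registration not required.

Regulatory License, Small Fleet Authorization, Standard Permit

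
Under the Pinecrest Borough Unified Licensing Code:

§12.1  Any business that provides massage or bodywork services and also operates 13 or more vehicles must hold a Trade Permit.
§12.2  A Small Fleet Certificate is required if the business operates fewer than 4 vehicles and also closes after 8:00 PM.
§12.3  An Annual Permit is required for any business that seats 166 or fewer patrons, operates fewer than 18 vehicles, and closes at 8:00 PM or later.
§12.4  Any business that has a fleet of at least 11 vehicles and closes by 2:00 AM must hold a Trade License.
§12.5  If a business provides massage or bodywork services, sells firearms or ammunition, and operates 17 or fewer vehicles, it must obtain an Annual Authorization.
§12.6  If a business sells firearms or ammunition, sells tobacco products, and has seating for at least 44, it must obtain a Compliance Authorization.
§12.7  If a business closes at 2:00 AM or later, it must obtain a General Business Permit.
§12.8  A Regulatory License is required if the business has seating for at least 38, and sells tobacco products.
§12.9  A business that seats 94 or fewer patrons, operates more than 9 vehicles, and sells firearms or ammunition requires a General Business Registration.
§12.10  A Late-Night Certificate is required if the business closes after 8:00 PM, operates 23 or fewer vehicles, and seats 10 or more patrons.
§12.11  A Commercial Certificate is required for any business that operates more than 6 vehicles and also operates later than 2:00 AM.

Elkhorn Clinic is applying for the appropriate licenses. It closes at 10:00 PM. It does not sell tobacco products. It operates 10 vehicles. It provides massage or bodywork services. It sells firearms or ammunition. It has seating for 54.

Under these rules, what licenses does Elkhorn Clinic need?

§12.1 provides massage or bodywork services; vehicles 10 < 13 → Trade Permit not required.
§12.2 vehicles 10 ≥ 4; closes 10:00 PM, after 8:00 PM → Small Fleet Certificate not required.
§12.3 seating 54 ≤ 166; vehicles 10 < 18; closes 10:00 PM, after 8:00 PM → Annual Permit required.
§12.4 vehicles 10 < 11; closes 10:00 PM, at/before 2:00 AM → Trade License not required.
§12.5 provides massage or bodywork services; sells firearms or ammunition; vehicles 10 ≤ 17 → Annual Authorization required.
§12.6 sells firearms or ammunition; does not sell tobacco products; seating 54 ≥ 44 → Compliance Authorization not required.
§12.7 closes 10:00 PM, at/before 2:00 AM → General Business Permit not required.
§12.8 seating 54 ≥ 38; does not sell tobacco products → Regulatory License not required.
§12.9 seating 54 ≤ 94; vehicles 10 > 9; sells firearms or ammunition → General Business Registration required.
§12.10 closes 10:00 PM, after 8:00 PM; vehicles 10 ≤ 23; seating 54 ≥ 10 → Late-Night Certificate required.
§12.11 vehicles 10 > 6; closes 10:00 PM, at/before 2:00 AM → Commercial Certificate not required.

Annual Authorization, Annual Permit, General Business Registration, Late-Night Certificate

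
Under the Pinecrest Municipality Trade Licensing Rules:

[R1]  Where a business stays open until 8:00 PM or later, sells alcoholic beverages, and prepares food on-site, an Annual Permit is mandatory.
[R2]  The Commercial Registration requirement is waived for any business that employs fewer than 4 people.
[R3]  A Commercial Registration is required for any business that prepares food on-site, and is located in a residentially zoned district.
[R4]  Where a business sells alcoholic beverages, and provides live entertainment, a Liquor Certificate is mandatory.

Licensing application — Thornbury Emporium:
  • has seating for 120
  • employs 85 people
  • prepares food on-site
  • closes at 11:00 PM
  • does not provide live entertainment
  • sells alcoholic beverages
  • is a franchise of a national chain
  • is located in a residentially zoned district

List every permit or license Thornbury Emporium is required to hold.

Annual Permit, Commercial Registration

[R1] closes 11:00 PM, after 8:00 PM; sells alcoholic beverages; prepares food on-site → Annual Permit required.
[R2] employees 85 ≥ 4 → Commercial Registration exemption does not apply.
[R3] prepares food on-site; is located in a residentially zoned district → Commercial Registration required.
[R4] sells alcoholic beverages; does not provide live entertainment → Liquor Certificate not required.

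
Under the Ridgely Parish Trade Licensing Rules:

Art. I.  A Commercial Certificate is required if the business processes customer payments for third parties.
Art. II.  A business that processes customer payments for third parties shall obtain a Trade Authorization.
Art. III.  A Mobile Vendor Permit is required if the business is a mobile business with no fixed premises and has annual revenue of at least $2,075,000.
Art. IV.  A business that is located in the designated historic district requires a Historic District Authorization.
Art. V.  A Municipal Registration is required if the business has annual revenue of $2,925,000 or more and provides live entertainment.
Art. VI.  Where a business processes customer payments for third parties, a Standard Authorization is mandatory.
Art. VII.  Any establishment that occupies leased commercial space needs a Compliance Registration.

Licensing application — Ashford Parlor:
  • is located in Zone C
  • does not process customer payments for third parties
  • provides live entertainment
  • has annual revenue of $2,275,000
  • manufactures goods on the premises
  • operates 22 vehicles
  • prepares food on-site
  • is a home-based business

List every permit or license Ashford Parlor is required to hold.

Art. I. does not process customer payments for third parties → Commercial Certificate not required.
Art. II. does not process customer payments for third parties → Trade Authorization not required.
Art. III. is a home-based business (not: is a mobile business with no fixed premises); revenue $2,275,000 ≥ $2,075,000 → Mobile Vendor Permit not required.
Art. IV. is located in Zone C (not: is located in the designated historic district) → Historic District Authorization not required.
Art. V. revenue $2,275,000 < $2,925,000; provides live entertainment → Municipal Registration not required.
Art. VI. does not process customer payments for third parties → Standard Authorization not required.
Art. VII. is a home-based business (not: occupies leased commercial space) → Compliance Registration not required.

None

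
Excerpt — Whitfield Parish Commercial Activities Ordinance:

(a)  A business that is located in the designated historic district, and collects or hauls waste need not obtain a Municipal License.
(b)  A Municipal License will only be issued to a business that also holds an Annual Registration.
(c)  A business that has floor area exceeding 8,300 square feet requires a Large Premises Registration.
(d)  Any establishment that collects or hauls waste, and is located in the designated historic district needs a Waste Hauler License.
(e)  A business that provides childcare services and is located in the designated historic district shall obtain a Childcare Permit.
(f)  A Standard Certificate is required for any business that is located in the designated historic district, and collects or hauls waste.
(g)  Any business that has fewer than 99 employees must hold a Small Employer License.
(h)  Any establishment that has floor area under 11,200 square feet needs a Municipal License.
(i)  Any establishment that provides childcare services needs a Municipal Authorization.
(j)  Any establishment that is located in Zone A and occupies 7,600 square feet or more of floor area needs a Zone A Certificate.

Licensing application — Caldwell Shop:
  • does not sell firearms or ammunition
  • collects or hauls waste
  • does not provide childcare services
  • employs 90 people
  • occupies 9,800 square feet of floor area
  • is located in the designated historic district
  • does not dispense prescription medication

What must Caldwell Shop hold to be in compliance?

Large Premises Registration, Small Employer License, Standard Certificate, Waste Hauler License

(a) is located in the designated historic district; collects or hauls waste → exempt from Municipal License.
(b) Municipal License is not required → no effect.
(c) floor area 9,800 square feet > 8,300 square feet → Large Premises Registration required.
(d) collects or hauls waste; is located in the designated historic district → Waste Hauler License required.
(e) does not provide childcare services; is located in the designated historic district → Childcare Permit not required.
(f) is located in the designated historic district; collects or hauls waste → Standard Certificate required.
(g) employees 90 < 99 → Small Employer License required.
(h) floor area 9,800 square feet < 11,200 square feet → Municipal License required.
(i) does not provide childcare services → Municipal Authorization not required.
(j) is located in the designated historic district (not: is located in Zone A); floor area 9,800 square feet ≥ 7,600 square feet → Zone A Certificate not required.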